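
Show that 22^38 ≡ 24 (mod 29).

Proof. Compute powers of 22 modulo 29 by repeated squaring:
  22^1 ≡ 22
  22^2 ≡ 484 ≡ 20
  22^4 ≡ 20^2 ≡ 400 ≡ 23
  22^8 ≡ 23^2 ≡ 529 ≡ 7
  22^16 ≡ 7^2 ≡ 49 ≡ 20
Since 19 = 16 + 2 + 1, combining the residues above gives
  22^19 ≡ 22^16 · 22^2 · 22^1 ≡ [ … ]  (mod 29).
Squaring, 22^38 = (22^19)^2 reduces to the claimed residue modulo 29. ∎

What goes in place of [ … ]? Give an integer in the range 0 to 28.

13

22^16 · 22^2 · 22^1 ≡ 20 · 20 · 22 = 8800.
8800 mod 29 = 13, so 22^19 ≡ 13 (mod 29).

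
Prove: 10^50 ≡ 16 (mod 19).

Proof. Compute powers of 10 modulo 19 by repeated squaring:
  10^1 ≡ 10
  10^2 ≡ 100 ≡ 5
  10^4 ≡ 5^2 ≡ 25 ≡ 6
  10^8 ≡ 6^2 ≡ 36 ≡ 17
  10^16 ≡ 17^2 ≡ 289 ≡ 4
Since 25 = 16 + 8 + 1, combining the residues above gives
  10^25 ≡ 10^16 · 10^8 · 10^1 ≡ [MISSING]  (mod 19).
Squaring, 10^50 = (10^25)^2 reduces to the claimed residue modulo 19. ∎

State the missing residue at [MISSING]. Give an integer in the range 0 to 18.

Multiply the listed residues: 4 · 17 · 10 = 68 → 680.
Reducing modulo 19: 680 = 35·19 + 15, so 10^25 ≡ 15.

15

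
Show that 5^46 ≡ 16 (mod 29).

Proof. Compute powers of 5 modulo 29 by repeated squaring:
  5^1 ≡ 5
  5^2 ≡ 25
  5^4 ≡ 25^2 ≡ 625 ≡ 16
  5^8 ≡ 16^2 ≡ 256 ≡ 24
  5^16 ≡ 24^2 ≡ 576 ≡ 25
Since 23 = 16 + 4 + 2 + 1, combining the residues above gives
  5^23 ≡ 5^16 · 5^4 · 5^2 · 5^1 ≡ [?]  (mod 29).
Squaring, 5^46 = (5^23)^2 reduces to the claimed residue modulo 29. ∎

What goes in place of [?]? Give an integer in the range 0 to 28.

5^16 · 5^4 · 5^2 · 5^1 ≡ 25 · 16 · 25 · 5 = 50000.
50000 mod 29 = 4, so 5^23 ≡ 4 (mod 29).

4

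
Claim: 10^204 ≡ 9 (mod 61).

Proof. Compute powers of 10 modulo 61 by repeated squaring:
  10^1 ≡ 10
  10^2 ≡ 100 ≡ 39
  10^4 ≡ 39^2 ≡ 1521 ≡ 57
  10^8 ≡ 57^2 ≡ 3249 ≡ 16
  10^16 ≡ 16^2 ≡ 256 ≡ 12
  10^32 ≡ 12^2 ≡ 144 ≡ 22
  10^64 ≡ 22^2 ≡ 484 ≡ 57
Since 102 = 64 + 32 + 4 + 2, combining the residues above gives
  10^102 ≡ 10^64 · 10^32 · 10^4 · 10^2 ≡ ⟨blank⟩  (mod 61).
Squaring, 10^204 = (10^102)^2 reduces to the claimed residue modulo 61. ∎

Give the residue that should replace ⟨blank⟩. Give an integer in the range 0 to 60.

3

10^64 · 10^32 · 10^4 · 10^2 ≡ 57 · 22 · 57 · 39 = 2787642.
2787642 mod 61 = 3, so 10^102 ≡ 3 (mod 61).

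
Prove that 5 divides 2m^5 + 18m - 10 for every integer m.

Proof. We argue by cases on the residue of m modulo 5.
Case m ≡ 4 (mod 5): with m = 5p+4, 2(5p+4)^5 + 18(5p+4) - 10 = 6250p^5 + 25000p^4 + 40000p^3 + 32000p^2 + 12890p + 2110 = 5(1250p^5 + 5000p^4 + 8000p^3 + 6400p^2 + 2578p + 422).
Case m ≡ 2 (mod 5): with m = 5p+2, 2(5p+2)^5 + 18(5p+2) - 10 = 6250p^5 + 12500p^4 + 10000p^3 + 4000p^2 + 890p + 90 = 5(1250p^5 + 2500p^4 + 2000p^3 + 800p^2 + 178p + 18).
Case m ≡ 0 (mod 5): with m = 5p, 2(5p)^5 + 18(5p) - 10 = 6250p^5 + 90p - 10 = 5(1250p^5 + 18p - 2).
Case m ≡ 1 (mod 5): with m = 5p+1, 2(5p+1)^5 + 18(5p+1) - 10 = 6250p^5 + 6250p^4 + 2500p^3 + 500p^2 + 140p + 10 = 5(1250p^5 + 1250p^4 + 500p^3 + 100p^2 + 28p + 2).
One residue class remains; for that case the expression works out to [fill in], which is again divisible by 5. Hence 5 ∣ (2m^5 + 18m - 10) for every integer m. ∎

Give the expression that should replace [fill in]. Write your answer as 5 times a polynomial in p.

The residues treated are {4, 2, 0, 1}, so the missing case is m ≡ 3 (mod 5); write m = 5p+3.
Then 2(5p+3)^5 + 18(5p+3) - 10 = 6250p^5 + 18750p^4 + 22500p^3 + 13500p^2 + 4140p + 530 = 5(1250p^5 + 3750p^4 + 4500p^3 + 2700p^2 + 828p + 106).

5(1250p^5 + 3750p^4 + 4500p^3 + 2700p^2 + 828p + 106)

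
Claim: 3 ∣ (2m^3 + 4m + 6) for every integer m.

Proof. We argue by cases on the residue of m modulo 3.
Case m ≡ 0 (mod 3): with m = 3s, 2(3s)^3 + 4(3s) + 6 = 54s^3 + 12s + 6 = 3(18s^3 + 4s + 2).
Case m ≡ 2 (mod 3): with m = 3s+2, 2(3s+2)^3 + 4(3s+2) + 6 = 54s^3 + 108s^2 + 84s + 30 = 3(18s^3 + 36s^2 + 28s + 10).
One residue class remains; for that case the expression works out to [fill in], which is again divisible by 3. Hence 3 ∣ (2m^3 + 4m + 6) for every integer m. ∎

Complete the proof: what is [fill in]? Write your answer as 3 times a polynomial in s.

Only m ≡ 1 (mod 3) is unaccounted for. Put m = 3s+1:
2(3s+1)^3 + 4(3s+1) + 6 expands to 54s^3 + 54s^2 + 30s + 12,
and factoring out 3 leaves 3(18s^3 + 18s^2 + 10s + 4).

3(18s^3 + 18s^2 + 10s + 4)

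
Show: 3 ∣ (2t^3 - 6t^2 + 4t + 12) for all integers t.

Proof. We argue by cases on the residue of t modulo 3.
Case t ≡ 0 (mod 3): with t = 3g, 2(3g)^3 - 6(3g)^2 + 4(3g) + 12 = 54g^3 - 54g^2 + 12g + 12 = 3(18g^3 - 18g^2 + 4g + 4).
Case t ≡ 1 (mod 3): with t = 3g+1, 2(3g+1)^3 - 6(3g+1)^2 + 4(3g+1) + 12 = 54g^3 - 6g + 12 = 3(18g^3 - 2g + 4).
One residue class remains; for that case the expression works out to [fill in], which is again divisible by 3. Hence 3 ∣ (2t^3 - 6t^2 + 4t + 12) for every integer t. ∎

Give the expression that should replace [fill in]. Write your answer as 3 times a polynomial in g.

3(18g^3 + 18g^2 + 4g + 4)

Only t ≡ 2 (mod 3) is unaccounted for. Put t = 3g+2:
2(3g+2)^3 - 6(3g+2)^2 + 4(3g+2) + 12 expands to 54g^3 + 54g^2 + 12g + 12,
and factoring out 3 leaves 3(18g^3 + 18g^2 + 4g + 4).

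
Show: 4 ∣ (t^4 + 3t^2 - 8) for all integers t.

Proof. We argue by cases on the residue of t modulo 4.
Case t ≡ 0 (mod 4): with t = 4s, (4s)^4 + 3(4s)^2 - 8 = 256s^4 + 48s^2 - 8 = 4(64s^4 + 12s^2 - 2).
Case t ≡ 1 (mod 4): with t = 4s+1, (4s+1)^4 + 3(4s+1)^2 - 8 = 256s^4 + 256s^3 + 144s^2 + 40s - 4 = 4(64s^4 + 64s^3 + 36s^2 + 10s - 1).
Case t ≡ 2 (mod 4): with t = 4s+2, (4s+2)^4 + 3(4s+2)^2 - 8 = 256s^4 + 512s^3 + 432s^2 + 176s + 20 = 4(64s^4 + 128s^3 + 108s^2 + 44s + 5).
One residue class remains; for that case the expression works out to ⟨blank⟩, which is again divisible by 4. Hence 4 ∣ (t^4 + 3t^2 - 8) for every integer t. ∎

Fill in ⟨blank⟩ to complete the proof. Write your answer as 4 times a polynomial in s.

4(64s^4 + 192s^3 + 228s^2 + 126s + 25)

The residues treated are {0, 1, 2}, so the missing case is t ≡ 3 (mod 4); write t = 4s+3.
Then (4s+3)^4 + 3(4s+3)^2 - 8 = 256s^4 + 768s^3 + 912s^2 + 504s + 100 = 4(64s^4 + 192s^3 + 228s^2 + 126s + 25).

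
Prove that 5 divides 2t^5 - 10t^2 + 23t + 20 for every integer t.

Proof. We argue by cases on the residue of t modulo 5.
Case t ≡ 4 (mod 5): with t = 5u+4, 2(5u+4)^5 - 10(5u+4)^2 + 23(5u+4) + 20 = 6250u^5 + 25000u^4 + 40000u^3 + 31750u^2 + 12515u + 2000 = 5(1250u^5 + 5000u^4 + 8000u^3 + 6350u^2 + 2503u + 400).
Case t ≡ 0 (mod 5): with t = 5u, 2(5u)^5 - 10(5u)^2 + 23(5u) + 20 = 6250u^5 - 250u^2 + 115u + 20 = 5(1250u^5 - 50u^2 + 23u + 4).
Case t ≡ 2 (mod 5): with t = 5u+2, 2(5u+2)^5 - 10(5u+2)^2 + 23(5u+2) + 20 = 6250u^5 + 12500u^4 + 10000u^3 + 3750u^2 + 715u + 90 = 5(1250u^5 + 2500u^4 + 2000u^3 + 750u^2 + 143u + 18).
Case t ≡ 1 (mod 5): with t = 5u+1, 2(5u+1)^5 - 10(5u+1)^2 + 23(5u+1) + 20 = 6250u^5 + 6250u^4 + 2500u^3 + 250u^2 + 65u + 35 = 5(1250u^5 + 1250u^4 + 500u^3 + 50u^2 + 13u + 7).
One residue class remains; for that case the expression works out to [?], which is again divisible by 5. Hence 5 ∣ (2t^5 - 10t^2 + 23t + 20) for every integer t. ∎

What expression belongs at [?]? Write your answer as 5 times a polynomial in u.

5(1250u^5 + 3750u^4 + 4500u^3 + 2650u^2 + 773u + 97)

The residues treated are {4, 0, 2, 1}, so the missing case is t ≡ 3 (mod 5); write t = 5u+3.
Then 2(5u+3)^5 - 10(5u+3)^2 + 23(5u+3) + 20 = 6250u^5 + 18750u^4 + 22500u^3 + 13250u^2 + 3865u + 485 = 5(1250u^5 + 3750u^4 + 4500u^3 + 2650u^2 + 773u + 97).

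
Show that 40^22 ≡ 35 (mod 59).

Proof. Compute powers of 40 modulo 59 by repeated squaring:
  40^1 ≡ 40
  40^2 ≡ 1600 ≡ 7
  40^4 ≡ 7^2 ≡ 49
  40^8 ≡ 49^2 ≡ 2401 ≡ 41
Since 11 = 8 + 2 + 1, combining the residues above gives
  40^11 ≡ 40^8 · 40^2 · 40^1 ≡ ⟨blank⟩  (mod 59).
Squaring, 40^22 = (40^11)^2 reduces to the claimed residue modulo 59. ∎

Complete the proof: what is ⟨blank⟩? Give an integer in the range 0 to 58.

Multiply the listed residues: 41 · 7 · 40 = 287 → 11480.
Reducing modulo 59: 11480 = 194·59 + 34, so 40^11 ≡ 34.

34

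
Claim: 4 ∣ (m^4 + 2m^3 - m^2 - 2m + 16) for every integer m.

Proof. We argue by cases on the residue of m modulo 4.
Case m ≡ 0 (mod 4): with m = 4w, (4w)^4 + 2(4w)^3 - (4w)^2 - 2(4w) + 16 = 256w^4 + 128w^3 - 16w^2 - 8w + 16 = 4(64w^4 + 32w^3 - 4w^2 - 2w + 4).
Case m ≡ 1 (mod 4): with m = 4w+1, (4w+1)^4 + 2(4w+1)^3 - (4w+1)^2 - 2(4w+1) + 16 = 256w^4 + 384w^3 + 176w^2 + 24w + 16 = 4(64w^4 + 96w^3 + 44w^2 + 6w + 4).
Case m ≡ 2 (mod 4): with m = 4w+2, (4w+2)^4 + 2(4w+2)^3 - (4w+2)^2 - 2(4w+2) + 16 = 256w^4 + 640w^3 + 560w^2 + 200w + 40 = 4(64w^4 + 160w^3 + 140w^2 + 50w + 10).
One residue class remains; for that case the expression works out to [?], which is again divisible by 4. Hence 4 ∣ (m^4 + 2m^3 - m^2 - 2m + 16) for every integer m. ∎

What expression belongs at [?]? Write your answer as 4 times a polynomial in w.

The residues treated are {0, 1, 2}, so the missing case is m ≡ 3 (mod 4); write m = 4w+3.
Then (4w+3)^4 + 2(4w+3)^3 - (4w+3)^2 - 2(4w+3) + 16 = 256w^4 + 896w^3 + 1136w^2 + 616w + 136 = 4(64w^4 + 224w^3 + 284w^2 + 154w + 34).

4(64w^4 + 224w^3 + 284w^2 + 154w + 34)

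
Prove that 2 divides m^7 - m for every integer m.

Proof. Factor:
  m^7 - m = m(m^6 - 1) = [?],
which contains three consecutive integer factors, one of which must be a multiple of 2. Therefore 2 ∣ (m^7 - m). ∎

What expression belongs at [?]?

(m - 1)m(m + 1)(m^4 + m^2 + 1)

m^6 - 1 = (m^2 - 1)(m^4 + m^2 + 1), and m^2 - 1 = (m-1)(m+1).
So m(m^6 - 1) = (m - 1)m(m + 1)(m^4 + m^2 + 1).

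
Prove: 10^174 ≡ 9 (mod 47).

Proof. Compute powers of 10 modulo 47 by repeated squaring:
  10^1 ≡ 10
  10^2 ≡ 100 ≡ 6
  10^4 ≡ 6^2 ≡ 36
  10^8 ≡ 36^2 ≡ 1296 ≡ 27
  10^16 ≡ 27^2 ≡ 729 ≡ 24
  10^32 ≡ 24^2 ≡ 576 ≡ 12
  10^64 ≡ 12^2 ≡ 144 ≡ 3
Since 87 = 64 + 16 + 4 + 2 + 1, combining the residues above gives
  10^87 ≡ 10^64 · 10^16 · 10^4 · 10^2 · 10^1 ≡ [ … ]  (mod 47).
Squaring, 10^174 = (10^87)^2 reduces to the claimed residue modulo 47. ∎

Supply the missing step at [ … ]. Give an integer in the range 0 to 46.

44

10^64 · 10^16 · 10^4 · 10^2 · 10^1 ≡ 3 · 24 · 36 · 6 · 10 = 155520.
155520 mod 47 = 44, so 10^87 ≡ 44 (mod 47).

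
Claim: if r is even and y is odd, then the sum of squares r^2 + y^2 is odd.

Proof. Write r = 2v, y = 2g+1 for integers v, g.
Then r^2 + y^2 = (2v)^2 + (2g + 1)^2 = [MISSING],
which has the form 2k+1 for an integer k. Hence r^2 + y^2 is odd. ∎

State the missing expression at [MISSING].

(2v)^2 + (2g + 1)^2 = 4g^2 + 4g + 4v^2 + 1
= 2(2g^2 + 2g + 2v^2) + 1.
Since 2g^2 + 2g + 2v^2 is an integer, the sum of squares is of the form 2k+1 for an integer k.

2(2g^2 + 2g + 2v^2) + 1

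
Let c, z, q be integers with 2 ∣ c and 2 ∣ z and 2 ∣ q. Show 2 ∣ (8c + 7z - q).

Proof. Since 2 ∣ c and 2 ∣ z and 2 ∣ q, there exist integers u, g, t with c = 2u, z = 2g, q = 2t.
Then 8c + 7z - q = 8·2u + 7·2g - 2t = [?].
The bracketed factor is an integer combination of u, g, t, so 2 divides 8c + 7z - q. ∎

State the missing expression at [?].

Pull the common 2 out of every term: 8·2u + 7·2g - 2t = 2(7g - t + 8u).
7g - t + 8u is an integer, which exhibits the divisibility.

2(7g - t + 8u)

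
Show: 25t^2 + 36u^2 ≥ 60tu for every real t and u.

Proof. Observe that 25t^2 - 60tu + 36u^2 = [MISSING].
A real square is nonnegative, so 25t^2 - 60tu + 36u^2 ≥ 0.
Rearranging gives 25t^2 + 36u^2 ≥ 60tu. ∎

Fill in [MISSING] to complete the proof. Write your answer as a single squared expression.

(5t - 6u)^2

25t^2 - 60tu + 36u^2 is a perfect-square trinomial: the outer terms are (5t)^2 and (6u)^2, and the cross term is -2·5t·6u.
So 25t^2 - 60tu + 36u^2 = (5t - 6u)^2 ≥ 0.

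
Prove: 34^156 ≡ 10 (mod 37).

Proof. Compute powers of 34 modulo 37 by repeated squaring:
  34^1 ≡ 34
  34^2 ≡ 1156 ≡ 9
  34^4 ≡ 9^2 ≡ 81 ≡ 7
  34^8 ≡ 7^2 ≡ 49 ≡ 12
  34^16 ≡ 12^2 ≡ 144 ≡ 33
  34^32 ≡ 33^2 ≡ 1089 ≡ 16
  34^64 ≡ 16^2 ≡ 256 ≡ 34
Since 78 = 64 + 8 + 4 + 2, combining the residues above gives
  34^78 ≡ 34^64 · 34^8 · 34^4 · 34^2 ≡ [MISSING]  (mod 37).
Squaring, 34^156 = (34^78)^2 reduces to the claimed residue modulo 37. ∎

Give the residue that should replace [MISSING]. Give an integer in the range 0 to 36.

Multiply the listed residues: 34 · 12 · 7 · 9 = 408 → 2856 → 25704.
Reducing modulo 37: 25704 = 694·37 + 26, so 34^78 ≡ 26.

26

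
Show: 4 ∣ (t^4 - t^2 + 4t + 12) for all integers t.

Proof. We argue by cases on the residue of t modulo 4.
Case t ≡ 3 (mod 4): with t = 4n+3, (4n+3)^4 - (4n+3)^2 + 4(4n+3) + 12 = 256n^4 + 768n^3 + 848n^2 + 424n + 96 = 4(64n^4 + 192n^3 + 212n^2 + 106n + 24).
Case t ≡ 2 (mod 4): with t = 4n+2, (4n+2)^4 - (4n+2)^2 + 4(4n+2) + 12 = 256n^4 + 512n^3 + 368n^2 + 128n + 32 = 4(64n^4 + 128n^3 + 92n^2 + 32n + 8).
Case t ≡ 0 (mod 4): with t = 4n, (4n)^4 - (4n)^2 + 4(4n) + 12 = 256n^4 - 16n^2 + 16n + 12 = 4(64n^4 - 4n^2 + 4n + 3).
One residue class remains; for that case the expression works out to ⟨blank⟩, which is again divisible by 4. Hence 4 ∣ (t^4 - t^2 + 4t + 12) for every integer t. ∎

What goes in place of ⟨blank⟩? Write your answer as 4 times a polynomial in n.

The residues treated are {3, 2, 0}, so the missing case is t ≡ 1 (mod 4); write t = 4n+1.
Then (4n+1)^4 - (4n+1)^2 + 4(4n+1) + 12 = 256n^4 + 256n^3 + 80n^2 + 24n + 16 = 4(64n^4 + 64n^3 + 20n^2 + 6n + 4).

4(64n^4 + 64n^3 + 20n^2 + 6n + 4)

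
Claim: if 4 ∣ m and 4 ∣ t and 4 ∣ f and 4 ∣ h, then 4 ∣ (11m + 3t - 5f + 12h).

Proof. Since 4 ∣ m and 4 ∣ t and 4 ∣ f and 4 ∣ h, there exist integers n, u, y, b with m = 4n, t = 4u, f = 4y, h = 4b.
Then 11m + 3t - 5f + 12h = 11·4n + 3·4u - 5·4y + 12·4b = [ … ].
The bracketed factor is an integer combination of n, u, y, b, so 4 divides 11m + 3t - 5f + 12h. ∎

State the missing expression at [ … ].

4(12b + 11n + 3u - 5y)

Pull the common 4 out of every term: 11·4n + 3·4u - 5·4y + 12·4b = 4(12b + 11n + 3u - 5y).
12b + 11n + 3u - 5y is an integer, which exhibits the divisibility.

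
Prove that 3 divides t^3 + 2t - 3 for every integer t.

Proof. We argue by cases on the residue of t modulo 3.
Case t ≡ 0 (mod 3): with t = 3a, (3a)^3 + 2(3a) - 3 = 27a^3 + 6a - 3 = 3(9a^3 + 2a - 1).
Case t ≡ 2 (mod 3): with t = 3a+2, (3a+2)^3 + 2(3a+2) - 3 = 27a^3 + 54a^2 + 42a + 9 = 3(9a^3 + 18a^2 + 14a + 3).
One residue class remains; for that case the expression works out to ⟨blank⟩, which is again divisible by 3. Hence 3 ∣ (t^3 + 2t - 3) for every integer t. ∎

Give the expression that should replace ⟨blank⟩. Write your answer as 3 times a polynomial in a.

Only t ≡ 1 (mod 3) is unaccounted for. Put t = 3a+1:
(3a+1)^3 + 2(3a+1) - 3 expands to 27a^3 + 27a^2 + 15a,
and factoring out 3 leaves 3(9a^3 + 9a^2 + 5a).

3(9a^3 + 9a^2 + 5a)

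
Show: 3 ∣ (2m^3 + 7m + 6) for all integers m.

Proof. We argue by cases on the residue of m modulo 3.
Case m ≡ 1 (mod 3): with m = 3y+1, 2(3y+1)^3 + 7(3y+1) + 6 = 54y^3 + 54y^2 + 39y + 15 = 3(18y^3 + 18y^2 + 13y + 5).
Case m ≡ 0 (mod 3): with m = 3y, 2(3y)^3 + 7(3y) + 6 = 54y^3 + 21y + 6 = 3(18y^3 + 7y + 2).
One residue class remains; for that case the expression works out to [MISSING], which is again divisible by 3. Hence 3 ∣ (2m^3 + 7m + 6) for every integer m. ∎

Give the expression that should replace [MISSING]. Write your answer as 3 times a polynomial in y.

3(18y^3 + 36y^2 + 31y + 12)

Only m ≡ 2 (mod 3) is unaccounted for. Put m = 3y+2:
2(3y+2)^3 + 7(3y+2) + 6 expands to 54y^3 + 108y^2 + 93y + 36,
and factoring out 3 leaves 3(18y^3 + 36y^2 + 31y + 12).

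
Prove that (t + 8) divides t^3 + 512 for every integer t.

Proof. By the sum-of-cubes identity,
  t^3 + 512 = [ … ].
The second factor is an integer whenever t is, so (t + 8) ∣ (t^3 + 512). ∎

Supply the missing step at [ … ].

(t + 8)(t^2 - 8t + 64)

Polynomial division of t^3 + 512 by t + 8 leaves remainder 0 and quotient t^2 - 8t + 64.
Hence t^3 + 512 = (t + 8)(t^2 - 8t + 64).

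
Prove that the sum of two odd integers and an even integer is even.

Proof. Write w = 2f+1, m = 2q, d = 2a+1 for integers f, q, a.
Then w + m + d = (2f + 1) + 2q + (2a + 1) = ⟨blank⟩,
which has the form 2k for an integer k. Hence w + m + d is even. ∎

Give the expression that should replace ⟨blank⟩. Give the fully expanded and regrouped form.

2(a + f + q + 1)

Expanding: (2f + 1) + 2q + (2a + 1) = 2a + 2f + 2q + 2.
Every term is even; pulling out the factor of 2 gives 2(a + f + q + 1).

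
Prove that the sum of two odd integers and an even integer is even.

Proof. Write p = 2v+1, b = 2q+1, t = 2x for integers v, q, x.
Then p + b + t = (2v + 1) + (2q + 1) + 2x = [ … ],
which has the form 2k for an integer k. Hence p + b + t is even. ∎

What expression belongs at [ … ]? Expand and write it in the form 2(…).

2(q + v + x + 1)

Expanding: (2v + 1) + (2q + 1) + 2x = 2q + 2v + 2x + 2.
Every term is even; pulling out the factor of 2 gives 2(q + v + x + 1).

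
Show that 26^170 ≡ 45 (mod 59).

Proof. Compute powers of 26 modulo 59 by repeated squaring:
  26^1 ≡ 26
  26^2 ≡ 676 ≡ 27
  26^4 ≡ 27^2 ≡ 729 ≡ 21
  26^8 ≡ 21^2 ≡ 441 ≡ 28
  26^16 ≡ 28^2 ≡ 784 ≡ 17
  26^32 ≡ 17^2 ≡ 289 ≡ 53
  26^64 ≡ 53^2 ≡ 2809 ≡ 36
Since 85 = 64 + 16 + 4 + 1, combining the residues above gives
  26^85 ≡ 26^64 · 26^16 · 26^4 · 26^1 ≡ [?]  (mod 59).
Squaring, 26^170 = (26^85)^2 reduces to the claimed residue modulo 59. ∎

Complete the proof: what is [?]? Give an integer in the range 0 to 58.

35

26^64 · 26^16 · 26^4 · 26^1 ≡ 36 · 17 · 21 · 26 = 334152.
334152 mod 59 = 35, so 26^85 ≡ 35 (mod 59).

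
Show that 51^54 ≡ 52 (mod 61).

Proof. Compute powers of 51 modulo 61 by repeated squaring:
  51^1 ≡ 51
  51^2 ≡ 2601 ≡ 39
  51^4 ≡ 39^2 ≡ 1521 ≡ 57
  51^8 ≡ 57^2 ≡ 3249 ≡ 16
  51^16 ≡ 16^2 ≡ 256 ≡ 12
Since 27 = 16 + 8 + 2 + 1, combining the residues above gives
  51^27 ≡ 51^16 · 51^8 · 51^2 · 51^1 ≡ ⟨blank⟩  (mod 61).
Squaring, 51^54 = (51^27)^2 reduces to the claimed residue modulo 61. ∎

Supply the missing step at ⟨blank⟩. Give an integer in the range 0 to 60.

Multiply the listed residues: 12 · 16 · 39 · 51 = 192 → 7488 → 381888.
Reducing modulo 61: 381888 = 6260·61 + 28, so 51^27 ≡ 28.

28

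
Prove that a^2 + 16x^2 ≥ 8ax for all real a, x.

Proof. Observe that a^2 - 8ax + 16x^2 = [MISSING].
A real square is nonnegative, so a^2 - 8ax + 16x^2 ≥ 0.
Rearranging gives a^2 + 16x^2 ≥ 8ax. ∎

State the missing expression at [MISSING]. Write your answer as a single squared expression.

a^2 - 8ax + 16x^2 is a perfect-square trinomial: the outer terms are (a)^2 and (4x)^2, and the cross term is -2·a·4x.
So a^2 - 8ax + 16x^2 = (a - 4x)^2 ≥ 0.

(a - 4x)^2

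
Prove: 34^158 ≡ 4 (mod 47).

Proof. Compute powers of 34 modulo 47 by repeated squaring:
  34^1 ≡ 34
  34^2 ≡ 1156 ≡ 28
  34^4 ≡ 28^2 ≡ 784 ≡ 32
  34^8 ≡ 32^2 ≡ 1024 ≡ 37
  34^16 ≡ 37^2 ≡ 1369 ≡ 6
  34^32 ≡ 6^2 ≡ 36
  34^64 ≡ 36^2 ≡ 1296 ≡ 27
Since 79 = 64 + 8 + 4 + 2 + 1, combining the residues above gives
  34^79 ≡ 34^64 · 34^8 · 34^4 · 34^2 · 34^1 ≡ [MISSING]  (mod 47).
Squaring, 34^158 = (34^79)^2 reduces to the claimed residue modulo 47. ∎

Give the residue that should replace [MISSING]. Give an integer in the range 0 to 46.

2

Multiply the listed residues: 27 · 37 · 32 · 28 · 34 = 999 → 31968 → 895104 → 30433536.
Reducing modulo 47: 30433536 = 647522·47 + 2, so 34^79 ≡ 2.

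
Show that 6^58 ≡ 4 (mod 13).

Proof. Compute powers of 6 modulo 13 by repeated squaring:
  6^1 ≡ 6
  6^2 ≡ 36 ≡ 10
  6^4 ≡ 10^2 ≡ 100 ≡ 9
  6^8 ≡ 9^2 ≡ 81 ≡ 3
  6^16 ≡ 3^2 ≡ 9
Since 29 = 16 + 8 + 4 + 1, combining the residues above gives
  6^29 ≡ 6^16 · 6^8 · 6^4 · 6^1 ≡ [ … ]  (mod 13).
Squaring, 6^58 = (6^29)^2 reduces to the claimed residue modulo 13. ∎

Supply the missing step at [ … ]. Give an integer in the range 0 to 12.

6^16 · 6^8 · 6^4 · 6^1 ≡ 9 · 3 · 9 · 6 = 1458.
1458 mod 13 = 2, so 6^29 ≡ 2 (mod 13).

2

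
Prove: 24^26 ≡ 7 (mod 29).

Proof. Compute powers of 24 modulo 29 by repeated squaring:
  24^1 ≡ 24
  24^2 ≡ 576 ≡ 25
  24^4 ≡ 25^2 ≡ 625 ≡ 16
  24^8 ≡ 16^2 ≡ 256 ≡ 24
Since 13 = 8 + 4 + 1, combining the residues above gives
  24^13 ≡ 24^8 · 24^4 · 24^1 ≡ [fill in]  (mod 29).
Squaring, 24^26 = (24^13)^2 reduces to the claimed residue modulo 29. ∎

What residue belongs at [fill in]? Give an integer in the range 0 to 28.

Multiply the listed residues: 24 · 16 · 24 = 384 → 9216.
Reducing modulo 29: 9216 = 317·29 + 23, so 24^13 ≡ 23.

23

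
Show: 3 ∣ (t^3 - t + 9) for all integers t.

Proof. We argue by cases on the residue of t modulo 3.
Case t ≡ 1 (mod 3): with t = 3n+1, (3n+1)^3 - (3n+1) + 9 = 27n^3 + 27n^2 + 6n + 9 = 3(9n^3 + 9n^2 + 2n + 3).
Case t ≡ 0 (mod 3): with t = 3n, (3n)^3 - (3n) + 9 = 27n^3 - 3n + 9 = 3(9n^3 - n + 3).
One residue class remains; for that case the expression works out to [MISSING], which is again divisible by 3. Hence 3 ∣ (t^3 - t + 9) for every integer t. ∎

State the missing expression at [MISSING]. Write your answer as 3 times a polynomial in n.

3(9n^3 + 18n^2 + 11n + 5)

The residues treated are {1, 0}, so the missing case is t ≡ 2 (mod 3); write t = 3n+2.
Then (3n+2)^3 - (3n+2) + 9 = 27n^3 + 54n^2 + 33n + 15 = 3(9n^3 + 18n^2 + 11n + 5).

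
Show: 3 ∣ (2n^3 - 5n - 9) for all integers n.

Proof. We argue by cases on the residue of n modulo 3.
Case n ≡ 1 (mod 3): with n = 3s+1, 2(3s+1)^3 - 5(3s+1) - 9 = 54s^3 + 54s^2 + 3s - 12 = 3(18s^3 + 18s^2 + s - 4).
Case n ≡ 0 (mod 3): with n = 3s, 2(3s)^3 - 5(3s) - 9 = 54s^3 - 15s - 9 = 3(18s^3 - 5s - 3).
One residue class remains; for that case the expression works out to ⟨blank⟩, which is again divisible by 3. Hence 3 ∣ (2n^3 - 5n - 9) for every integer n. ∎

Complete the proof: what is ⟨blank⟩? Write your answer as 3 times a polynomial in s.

3(18s^3 + 36s^2 + 19s - 1)

Only n ≡ 2 (mod 3) is unaccounted for. Put n = 3s+2:
2(3s+2)^3 - 5(3s+2) - 9 expands to 54s^3 + 108s^2 + 57s - 3,
and factoring out 3 leaves 3(18s^3 + 36s^2 + 19s - 1).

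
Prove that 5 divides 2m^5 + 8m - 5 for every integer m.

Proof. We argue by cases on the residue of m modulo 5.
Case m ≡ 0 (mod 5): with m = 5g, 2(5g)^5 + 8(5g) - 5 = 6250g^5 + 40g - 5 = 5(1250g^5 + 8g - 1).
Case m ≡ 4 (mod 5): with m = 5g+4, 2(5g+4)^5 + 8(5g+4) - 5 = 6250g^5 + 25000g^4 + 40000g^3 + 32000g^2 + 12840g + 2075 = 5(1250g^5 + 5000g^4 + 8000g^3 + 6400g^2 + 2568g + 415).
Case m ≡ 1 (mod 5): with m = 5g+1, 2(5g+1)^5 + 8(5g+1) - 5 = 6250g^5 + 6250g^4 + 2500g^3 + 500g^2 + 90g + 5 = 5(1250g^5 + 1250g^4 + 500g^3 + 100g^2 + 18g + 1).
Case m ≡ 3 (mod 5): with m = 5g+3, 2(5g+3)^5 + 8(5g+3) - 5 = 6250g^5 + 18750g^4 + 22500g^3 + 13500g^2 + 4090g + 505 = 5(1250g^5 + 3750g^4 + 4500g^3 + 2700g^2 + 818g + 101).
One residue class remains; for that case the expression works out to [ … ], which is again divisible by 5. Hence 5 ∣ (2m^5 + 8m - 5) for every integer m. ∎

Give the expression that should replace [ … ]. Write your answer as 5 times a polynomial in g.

The residues treated are {0, 4, 1, 3}, so the missing case is m ≡ 2 (mod 5); write m = 5g+2.
Then 2(5g+2)^5 + 8(5g+2) - 5 = 6250g^5 + 12500g^4 + 10000g^3 + 4000g^2 + 840g + 75 = 5(1250g^5 + 2500g^4 + 2000g^3 + 800g^2 + 168g + 15).

5(1250g^5 + 2500g^4 + 2000g^3 + 800g^2 + 168g + 15)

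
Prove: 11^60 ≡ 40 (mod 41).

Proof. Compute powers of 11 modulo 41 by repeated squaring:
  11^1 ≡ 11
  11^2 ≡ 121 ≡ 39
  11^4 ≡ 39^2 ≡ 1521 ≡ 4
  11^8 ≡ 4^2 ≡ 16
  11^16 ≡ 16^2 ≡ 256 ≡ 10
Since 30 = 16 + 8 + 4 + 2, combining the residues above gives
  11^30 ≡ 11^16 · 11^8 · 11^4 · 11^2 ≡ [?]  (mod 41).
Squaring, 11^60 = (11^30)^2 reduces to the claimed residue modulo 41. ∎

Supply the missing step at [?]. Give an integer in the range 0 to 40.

11^16 · 11^8 · 11^4 · 11^2 ≡ 10 · 16 · 4 · 39 = 24960.
24960 mod 41 = 32, so 11^30 ≡ 32 (mod 41).

32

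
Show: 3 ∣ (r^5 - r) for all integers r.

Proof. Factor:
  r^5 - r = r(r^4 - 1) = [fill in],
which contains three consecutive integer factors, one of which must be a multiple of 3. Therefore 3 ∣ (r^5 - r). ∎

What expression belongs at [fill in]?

r^4 - 1 = (r^2 - 1)(r^2 + 1), and r^2 - 1 = (r-1)(r+1).
So r(r^4 - 1) = (r - 1)r(r + 1)(r^2 + 1).

(r - 1)r(r + 1)(r^2 + 1)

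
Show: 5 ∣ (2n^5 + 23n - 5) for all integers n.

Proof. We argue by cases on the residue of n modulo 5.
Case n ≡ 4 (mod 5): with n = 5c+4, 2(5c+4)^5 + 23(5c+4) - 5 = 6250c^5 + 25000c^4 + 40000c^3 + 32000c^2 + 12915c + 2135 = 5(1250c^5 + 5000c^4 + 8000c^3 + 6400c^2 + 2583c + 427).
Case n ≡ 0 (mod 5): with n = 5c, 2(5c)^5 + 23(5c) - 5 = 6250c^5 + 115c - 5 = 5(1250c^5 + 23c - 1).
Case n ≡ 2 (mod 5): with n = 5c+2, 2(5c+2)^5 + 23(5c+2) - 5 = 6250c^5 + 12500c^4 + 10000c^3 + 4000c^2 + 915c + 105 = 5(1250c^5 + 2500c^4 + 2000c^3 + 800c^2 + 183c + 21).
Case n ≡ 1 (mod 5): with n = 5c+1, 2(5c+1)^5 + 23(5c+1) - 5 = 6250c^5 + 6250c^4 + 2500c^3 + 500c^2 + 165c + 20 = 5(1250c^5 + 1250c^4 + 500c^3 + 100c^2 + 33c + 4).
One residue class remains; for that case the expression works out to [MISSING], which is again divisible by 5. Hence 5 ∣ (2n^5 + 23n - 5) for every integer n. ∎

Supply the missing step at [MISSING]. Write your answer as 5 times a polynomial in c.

The residues treated are {4, 0, 2, 1}, so the missing case is n ≡ 3 (mod 5); write n = 5c+3.
Then 2(5c+3)^5 + 23(5c+3) - 5 = 6250c^5 + 18750c^4 + 22500c^3 + 13500c^2 + 4165c + 550 = 5(1250c^5 + 3750c^4 + 4500c^3 + 2700c^2 + 833c + 110).

5(1250c^5 + 3750c^4 + 4500c^3 + 2700c^2 + 833c + 110)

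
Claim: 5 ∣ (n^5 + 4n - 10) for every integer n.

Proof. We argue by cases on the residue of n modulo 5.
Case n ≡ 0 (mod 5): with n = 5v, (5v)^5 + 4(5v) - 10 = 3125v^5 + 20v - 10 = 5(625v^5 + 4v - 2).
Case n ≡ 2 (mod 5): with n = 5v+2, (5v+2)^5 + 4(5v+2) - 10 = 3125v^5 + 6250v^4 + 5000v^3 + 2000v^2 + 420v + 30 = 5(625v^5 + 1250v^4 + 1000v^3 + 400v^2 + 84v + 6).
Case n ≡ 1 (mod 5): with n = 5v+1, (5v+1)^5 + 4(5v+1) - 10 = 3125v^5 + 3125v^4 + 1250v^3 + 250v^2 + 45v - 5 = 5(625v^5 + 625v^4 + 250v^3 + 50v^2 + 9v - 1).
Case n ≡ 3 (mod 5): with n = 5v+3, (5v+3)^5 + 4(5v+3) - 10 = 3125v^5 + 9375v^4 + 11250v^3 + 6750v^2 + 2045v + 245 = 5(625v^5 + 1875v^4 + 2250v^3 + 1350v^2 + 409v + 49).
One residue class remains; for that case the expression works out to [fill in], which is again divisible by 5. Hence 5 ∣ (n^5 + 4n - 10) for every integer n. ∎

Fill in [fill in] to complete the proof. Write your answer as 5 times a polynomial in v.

Only n ≡ 4 (mod 5) is unaccounted for. Put n = 5v+4:
(5v+4)^5 + 4(5v+4) - 10 expands to 3125v^5 + 12500v^4 + 20000v^3 + 16000v^2 + 6420v + 1030,
and factoring out 5 leaves 5(625v^5 + 2500v^4 + 4000v^3 + 3200v^2 + 1284v + 206).

5(625v^5 + 2500v^4 + 4000v^3 + 3200v^2 + 1284v + 206)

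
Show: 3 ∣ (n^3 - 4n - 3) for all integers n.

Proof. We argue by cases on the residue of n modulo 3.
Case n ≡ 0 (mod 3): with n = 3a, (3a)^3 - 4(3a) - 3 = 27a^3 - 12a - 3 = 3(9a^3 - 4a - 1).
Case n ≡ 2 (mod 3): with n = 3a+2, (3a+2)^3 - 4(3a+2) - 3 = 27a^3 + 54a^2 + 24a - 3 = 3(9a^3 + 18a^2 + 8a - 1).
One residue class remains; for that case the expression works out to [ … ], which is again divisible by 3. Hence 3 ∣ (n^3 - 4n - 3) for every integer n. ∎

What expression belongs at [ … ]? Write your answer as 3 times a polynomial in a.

Only n ≡ 1 (mod 3) is unaccounted for. Put n = 3a+1:
(3a+1)^3 - 4(3a+1) - 3 expands to 27a^3 + 27a^2 - 3a - 6,
and factoring out 3 leaves 3(9a^3 + 9a^2 - a - 2).

3(9a^3 + 9a^2 - a - 2)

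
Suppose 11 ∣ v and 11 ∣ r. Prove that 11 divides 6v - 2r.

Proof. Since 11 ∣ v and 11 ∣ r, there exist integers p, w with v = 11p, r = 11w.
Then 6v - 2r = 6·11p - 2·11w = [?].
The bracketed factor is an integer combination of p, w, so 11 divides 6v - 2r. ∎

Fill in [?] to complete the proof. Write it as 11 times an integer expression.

11(6p - 2w)

Each term has a factor of 11: 6·11p - 2·11w = 11·(6p - 2w).
Since 6p - 2w is an integer, 11 ∣ (6v - 2r).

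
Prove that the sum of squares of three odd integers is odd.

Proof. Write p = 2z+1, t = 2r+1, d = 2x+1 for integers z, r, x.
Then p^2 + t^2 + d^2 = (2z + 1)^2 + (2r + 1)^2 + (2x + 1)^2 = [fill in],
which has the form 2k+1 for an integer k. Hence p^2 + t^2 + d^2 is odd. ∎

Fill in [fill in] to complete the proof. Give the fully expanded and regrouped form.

(2z + 1)^2 + (2r + 1)^2 + (2x + 1)^2 = 4r^2 + 4r + 4x^2 + 4x + 4z^2 + 4z + 3
= 2(2r^2 + 2r + 2x^2 + 2x + 2z^2 + 2z + 1) + 1.
Since 2r^2 + 2r + 2x^2 + 2x + 2z^2 + 2z + 1 is an integer, the sum of squares is of the form 2k+1 for an integer k.

2(2r^2 + 2r + 2x^2 + 2x + 2z^2 + 2z + 1) + 1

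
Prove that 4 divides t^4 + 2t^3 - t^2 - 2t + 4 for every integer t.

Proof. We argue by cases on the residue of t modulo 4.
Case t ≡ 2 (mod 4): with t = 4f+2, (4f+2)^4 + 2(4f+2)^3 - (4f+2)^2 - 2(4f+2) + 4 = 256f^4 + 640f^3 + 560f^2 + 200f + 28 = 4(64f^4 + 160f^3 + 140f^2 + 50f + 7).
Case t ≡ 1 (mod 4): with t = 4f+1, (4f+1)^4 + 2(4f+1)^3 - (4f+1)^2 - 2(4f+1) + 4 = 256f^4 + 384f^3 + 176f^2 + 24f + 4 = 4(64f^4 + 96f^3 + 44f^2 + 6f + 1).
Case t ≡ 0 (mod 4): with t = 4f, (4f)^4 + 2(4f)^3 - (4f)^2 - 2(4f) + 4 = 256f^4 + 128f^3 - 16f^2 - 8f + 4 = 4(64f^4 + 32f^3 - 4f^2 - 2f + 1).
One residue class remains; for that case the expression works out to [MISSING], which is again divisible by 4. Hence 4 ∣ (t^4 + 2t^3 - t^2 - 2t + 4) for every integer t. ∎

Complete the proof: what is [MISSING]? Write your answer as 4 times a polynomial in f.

The residues treated are {2, 1, 0}, so the missing case is t ≡ 3 (mod 4); write t = 4f+3.
Then (4f+3)^4 + 2(4f+3)^3 - (4f+3)^2 - 2(4f+3) + 4 = 256f^4 + 896f^3 + 1136f^2 + 616f + 124 = 4(64f^4 + 224f^3 + 284f^2 + 154f + 31).

4(64f^4 + 224f^3 + 284f^2 + 154f + 31)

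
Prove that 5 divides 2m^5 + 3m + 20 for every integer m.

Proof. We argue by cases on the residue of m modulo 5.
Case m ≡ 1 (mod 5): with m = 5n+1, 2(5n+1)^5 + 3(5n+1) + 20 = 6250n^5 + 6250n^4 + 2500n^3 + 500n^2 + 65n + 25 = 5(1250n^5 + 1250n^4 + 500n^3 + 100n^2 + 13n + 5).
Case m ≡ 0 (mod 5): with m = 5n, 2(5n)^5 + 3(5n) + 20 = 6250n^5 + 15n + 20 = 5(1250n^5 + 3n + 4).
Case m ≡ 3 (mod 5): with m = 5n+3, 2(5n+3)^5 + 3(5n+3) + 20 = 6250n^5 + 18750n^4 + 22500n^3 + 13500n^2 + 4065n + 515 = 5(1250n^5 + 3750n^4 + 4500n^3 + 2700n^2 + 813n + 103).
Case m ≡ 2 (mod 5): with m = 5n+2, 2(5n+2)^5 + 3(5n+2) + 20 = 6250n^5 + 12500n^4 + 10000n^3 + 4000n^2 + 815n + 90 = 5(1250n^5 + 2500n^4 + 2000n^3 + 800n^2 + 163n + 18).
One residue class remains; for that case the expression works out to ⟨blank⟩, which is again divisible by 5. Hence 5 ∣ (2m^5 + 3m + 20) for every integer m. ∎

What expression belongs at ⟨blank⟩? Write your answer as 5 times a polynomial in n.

5(1250n^5 + 5000n^4 + 8000n^3 + 6400n^2 + 2563n + 416)

The residues treated are {1, 0, 3, 2}, so the missing case is m ≡ 4 (mod 5); write m = 5n+4.
Then 2(5n+4)^5 + 3(5n+4) + 20 = 6250n^5 + 25000n^4 + 40000n^3 + 32000n^2 + 12815n + 2080 = 5(1250n^5 + 5000n^4 + 8000n^3 + 6400n^2 + 2563n + 416).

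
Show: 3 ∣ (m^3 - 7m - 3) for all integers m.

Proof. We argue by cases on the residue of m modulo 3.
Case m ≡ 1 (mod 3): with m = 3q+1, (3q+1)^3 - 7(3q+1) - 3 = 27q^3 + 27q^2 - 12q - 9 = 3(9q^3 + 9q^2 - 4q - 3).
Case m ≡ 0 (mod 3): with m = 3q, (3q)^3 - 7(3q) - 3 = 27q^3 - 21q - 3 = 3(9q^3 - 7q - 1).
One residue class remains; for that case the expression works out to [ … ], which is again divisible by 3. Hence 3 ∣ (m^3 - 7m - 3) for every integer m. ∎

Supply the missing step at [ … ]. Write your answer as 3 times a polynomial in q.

3(9q^3 + 18q^2 + 5q - 3)

The residues treated are {1, 0}, so the missing case is m ≡ 2 (mod 3); write m = 3q+2.
Then (3q+2)^3 - 7(3q+2) - 3 = 27q^3 + 54q^2 + 15q - 9 = 3(9q^3 + 18q^2 + 5q - 3).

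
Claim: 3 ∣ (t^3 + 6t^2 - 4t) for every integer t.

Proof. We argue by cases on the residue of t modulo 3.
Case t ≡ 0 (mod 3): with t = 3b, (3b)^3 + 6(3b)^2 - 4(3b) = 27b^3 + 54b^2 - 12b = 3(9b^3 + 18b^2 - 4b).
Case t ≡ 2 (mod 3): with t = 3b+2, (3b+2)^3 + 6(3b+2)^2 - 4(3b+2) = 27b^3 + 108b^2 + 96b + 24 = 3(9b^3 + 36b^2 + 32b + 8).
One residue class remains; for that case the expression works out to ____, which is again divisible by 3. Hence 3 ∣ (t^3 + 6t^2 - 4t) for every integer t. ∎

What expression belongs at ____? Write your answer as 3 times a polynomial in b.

3(9b^3 + 27b^2 + 11b + 1)

The residues treated are {0, 2}, so the missing case is t ≡ 1 (mod 3); write t = 3b+1.
Then (3b+1)^3 + 6(3b+1)^2 - 4(3b+1) = 27b^3 + 81b^2 + 33b + 3 = 3(9b^3 + 27b^2 + 11b + 1).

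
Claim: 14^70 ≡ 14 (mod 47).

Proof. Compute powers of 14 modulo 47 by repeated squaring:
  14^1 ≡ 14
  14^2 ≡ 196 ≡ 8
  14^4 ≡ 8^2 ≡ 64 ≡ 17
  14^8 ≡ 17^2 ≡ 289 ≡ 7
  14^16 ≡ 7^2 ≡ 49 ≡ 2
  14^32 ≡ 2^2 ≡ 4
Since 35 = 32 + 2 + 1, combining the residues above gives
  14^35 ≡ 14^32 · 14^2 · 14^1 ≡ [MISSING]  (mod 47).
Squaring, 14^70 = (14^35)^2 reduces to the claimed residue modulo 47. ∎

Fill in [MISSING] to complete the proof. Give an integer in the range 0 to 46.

Multiply the listed residues: 4 · 8 · 14 = 32 → 448.
Reducing modulo 47: 448 = 9·47 + 25, so 14^35 ≡ 25.

25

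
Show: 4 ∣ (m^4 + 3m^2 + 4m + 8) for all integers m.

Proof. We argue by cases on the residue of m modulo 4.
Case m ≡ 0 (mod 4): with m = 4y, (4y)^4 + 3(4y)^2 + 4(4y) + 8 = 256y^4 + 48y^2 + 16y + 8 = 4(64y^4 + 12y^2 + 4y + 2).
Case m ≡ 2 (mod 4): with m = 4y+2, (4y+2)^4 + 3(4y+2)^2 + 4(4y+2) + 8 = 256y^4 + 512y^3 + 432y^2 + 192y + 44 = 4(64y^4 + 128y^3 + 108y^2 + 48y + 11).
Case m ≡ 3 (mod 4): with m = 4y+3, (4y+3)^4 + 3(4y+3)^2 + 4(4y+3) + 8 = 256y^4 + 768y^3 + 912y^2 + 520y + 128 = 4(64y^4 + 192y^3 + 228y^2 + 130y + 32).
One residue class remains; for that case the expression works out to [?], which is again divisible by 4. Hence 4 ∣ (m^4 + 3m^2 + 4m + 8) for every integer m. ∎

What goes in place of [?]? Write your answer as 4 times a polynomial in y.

Only m ≡ 1 (mod 4) is unaccounted for. Put m = 4y+1:
(4y+1)^4 + 3(4y+1)^2 + 4(4y+1) + 8 expands to 256y^4 + 256y^3 + 144y^2 + 56y + 16,
and factoring out 4 leaves 4(64y^4 + 64y^3 + 36y^2 + 14y + 4).

4(64y^4 + 64y^3 + 36y^2 + 14y + 4)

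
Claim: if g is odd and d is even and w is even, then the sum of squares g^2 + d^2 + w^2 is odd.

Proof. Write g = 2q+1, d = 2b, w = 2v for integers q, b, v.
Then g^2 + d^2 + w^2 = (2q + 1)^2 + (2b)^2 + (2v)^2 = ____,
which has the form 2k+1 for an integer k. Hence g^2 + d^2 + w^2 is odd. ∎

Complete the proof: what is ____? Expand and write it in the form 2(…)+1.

(2q + 1)^2 + (2b)^2 + (2v)^2 = 4b^2 + 4q^2 + 4q + 4v^2 + 1
= 2(2b^2 + 2q^2 + 2q + 2v^2) + 1.
Since 2b^2 + 2q^2 + 2q + 2v^2 is an integer, the sum of squares is of the form 2k+1 for an integer k.

2(2b^2 + 2q^2 + 2q + 2v^2) + 1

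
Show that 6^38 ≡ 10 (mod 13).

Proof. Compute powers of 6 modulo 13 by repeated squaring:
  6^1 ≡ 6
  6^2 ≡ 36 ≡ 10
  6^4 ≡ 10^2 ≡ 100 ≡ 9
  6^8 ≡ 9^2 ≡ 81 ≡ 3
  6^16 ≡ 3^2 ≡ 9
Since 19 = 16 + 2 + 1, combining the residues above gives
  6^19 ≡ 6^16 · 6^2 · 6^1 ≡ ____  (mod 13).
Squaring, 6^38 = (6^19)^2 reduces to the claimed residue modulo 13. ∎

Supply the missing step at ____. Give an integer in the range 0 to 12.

Multiply the listed residues: 9 · 10 · 6 = 90 → 540.
Reducing modulo 13: 540 = 41·13 + 7, so 6^19 ≡ 7.

7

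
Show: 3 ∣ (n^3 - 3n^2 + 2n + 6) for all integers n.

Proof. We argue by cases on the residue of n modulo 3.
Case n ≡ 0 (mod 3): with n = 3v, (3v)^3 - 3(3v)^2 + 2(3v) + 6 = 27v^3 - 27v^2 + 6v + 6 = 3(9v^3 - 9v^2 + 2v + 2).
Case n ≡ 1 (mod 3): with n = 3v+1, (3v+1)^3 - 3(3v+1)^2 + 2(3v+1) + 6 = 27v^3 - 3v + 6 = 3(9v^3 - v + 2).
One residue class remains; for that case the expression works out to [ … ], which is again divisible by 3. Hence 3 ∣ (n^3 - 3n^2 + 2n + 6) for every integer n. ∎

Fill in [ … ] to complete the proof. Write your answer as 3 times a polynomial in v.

3(9v^3 + 9v^2 + 2v + 2)

Only n ≡ 2 (mod 3) is unaccounted for. Put n = 3v+2:
(3v+2)^3 - 3(3v+2)^2 + 2(3v+2) + 6 expands to 27v^3 + 27v^2 + 6v + 6,
and factoring out 3 leaves 3(9v^3 + 9v^2 + 2v + 2).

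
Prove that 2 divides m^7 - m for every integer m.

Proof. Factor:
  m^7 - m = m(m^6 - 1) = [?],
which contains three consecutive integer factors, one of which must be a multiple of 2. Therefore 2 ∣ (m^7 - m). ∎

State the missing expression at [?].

(m - 1)m(m + 1)(m^4 + m^2 + 1)

m^6 - 1 = (m^2 - 1)(m^4 + m^2 + 1), and m^2 - 1 = (m-1)(m+1).
So m(m^6 - 1) = (m - 1)m(m + 1)(m^4 + m^2 + 1).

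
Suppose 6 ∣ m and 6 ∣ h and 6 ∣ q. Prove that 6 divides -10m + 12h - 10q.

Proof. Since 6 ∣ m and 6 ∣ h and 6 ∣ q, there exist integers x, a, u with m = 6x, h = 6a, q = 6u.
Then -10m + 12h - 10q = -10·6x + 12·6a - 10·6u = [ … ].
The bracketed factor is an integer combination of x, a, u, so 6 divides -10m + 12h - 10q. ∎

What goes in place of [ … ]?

6(12a - 10u - 10x)

Each term has a factor of 6: -10·6x + 12·6a - 10·6u = 6·(12a - 10u - 10x).
Since 12a - 10u - 10x is an integer, 6 ∣ (-10m + 12h - 10q).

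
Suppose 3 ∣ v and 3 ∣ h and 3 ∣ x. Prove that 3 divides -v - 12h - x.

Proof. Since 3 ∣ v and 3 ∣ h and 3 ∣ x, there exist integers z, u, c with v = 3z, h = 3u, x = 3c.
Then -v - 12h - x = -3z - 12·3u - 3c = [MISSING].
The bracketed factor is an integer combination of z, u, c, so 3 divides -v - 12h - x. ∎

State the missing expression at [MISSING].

Pull the common 3 out of every term: -3z - 12·3u - 3c = 3(-c - 12u - z).
-c - 12u - z is an integer, which exhibits the divisibility.

3(-c - 12u - z)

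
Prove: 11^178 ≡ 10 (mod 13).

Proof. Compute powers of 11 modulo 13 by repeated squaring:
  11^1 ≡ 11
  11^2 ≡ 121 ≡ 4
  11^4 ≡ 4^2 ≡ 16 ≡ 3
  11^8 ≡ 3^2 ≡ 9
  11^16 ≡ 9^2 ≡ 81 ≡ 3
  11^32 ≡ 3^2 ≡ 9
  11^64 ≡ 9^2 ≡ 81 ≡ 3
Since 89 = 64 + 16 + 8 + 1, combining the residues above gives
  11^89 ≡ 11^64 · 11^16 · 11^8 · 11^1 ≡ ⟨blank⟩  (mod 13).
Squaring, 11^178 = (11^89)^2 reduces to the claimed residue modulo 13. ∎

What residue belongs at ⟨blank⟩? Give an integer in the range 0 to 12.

Multiply the listed residues: 3 · 3 · 9 · 11 = 9 → 81 → 891.
Reducing modulo 13: 891 = 68·13 + 7, so 11^89 ≡ 7.

7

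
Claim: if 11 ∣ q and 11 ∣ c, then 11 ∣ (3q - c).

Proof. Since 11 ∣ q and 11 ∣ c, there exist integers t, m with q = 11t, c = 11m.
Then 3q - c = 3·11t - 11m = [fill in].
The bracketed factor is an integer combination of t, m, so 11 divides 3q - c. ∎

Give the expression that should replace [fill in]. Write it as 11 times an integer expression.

Pull the common 11 out of every term: 3·11t - 11m = 11(-m + 3t).
-m + 3t is an integer, which exhibits the divisibility.

11(-m + 3t)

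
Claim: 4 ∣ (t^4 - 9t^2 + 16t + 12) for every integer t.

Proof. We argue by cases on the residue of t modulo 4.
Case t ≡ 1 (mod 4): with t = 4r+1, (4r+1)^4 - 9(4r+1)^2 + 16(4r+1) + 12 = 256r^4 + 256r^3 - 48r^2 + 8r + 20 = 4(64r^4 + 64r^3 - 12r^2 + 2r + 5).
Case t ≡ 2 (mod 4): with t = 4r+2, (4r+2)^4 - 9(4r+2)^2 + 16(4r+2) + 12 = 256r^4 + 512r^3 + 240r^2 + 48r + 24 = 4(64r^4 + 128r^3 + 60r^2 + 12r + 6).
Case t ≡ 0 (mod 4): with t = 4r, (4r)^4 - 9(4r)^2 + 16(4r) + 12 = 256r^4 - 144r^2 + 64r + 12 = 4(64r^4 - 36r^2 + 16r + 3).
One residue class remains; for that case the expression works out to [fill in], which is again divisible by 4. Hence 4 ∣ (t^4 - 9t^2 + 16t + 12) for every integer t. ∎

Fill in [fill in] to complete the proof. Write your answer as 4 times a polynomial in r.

4(64r^4 + 192r^3 + 180r^2 + 70r + 15)

Only t ≡ 3 (mod 4) is unaccounted for. Put t = 4r+3:
(4r+3)^4 - 9(4r+3)^2 + 16(4r+3) + 12 expands to 256r^4 + 768r^3 + 720r^2 + 280r + 60,
and factoring out 4 leaves 4(64r^4 + 192r^3 + 180r^2 + 70r + 15).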